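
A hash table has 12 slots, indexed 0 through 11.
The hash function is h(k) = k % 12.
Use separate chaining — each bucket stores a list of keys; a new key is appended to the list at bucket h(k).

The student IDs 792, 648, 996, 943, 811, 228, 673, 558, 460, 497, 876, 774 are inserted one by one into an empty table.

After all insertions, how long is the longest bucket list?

5

792 -> bucket 0
648 -> bucket 0 (collision)
996 -> bucket 0 (collision)
943 -> bucket 7
811 -> bucket 7 (collision)
228 -> bucket 0 (collision)
673 -> bucket 1
558 -> bucket 6
460 -> bucket 4
497 -> bucket 5
876 -> bucket 0 (collision)
774 -> bucket 6 (collision)
Final buckets:
0: 792 -> 648 -> 996 -> 228 -> 876
1: 673
2: —
3: —
4: 460
5: 497
6: 558 -> 774
7: 943 -> 811
8: —
9: —
10: —
11: —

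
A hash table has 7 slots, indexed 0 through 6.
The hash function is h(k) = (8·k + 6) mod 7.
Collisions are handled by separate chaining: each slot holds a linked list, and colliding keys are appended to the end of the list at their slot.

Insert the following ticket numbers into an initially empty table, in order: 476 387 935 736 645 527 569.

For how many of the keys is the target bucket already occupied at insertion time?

Insert 476: h=6, bucket 6 empty → new chain.
Insert 387: h=1, bucket 1 empty → new chain.
Insert 935: h=3, bucket 3 empty → new chain.
Insert 736: h=0, bucket 0 empty → new chain.
Insert 645: h=0, bucket 0 nonempty → append to chain.
Insert 527: h=1, bucket 1 nonempty → append to chain.
Insert 569: h=1, bucket 1 nonempty → append to chain.
Final buckets:
0: 736 -> 645
1: 387 -> 527 -> 569
2: _
3: 935
4: _
5: _
6: 476

3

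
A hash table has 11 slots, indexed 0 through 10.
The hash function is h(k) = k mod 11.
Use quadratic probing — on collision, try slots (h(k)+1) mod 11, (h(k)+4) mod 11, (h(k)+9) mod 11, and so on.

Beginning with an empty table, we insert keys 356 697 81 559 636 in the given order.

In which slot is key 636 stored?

356: h=4 → slot 4
697: h=4, probe 4,5 → slot 5
81: h=4, probe 4,5,8 → slot 8
559: h=9 → slot 9
636: h=9, probe 9,10 → slot 10
Table: [_, _, _, _, 356, 697, _, _, 81, 559, 636]

10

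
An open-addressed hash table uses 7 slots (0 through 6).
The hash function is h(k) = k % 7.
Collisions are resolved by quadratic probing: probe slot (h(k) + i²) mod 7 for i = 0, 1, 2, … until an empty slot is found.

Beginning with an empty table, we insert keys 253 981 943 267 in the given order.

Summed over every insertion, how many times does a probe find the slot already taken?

4

253 hashes to 1; slot 1 is free → place at 1.
981 hashes to 1; 1 taken → place at 2.
943 hashes to 5; slot 5 is free → place at 5.
267 hashes to 1; 1,2,5 taken → place at 3.
Table: [-, 253, 981, 267, -, 943, -]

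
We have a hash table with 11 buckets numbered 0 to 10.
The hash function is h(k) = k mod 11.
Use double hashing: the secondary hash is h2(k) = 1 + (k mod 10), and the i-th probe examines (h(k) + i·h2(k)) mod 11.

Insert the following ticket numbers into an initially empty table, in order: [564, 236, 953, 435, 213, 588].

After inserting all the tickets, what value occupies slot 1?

564: h=3 -> slot 3
236: h=5 -> slot 5
953: h=7 -> slot 7
435: h=6 -> slot 6
213: h=4 -> slot 4
588: h=5, h2=9, probe 5,3,1 -> slot 1
Table: [., 588, ., 564, 213, 236, 435, 953, ., ., .]

588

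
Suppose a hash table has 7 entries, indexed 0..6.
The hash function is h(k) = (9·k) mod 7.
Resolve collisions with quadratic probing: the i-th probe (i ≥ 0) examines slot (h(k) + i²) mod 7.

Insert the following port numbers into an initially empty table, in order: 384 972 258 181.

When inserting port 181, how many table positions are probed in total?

4

384 hashes to 5; slot 5 is free -> place at 5.
972 hashes to 5; 5 taken -> place at 6.
258 hashes to 5; 5,6 taken -> place at 2.
181 hashes to 5; 5,6,2 taken -> place at 0.
Table: [181, —, 258, —, —, 384, 972]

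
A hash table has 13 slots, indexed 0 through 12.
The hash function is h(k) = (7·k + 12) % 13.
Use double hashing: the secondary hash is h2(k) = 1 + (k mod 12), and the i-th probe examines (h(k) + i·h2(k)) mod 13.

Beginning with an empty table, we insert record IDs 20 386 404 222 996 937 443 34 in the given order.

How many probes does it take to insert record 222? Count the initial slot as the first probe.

Insert 20: h=9, slot 9 empty → index 9.
Insert 386: h=10, slot 10 empty → index 10.
Insert 404: h=6, slot 6 empty → index 6.
Insert 222: h=6, h2=7, slot 6 occupied → index 0.
Insert 996: h=3, slot 3 empty → index 3.
Insert 937: h=6, h2=2, slot 6 occupied → index 8.
Insert 443: h=6, h2=12, slot 6 occupied → index 5.
Insert 34: h=3, h2=11, slot 3 occupied → index 1.
Table: [222, 34, —, 996, —, 443, 404, —, 937, 20, 386, —, —]

2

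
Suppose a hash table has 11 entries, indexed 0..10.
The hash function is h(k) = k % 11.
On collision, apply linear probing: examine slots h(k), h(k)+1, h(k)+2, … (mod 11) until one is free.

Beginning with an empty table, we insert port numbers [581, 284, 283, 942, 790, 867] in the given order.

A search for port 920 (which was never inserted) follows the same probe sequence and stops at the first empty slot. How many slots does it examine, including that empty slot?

Insert 581: h=9, slot 9 empty => index 9.
Insert 284: h=9, slot 9 occupied => index 10.
Insert 283: h=8, slot 8 empty => index 8.
Insert 942: h=7, slot 7 empty => index 7.
Insert 790: h=9, slots 9,10 occupied => index 0.
Insert 867: h=9, slots 9,10,0 occupied => index 1.
Table: [790, 867, —, —, —, —, —, 942, 283, 581, 284]
Lookup 920: h=7, probe 7,8,9,10,0,1,2 → slot 2 empty, not found.

7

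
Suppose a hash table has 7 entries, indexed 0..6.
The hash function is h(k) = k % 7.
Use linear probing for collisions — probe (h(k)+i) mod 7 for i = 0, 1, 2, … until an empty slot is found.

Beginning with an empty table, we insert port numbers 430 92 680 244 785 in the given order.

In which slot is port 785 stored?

430: h=3 -> slot 3
92: h=1 -> slot 1
680: h=1, probe 1,2 -> slot 2
244: h=6 -> slot 6
785: h=1, probe 1,2,3,4 -> slot 4
Table: [_, 92, 680, 430, 785, _, 244]

4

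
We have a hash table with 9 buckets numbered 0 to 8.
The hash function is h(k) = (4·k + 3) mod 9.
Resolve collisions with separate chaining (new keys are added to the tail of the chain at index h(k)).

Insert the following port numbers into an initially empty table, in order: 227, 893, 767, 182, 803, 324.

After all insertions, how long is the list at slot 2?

5

Insert 227: h=2, bucket 2 empty → new chain.
Insert 893: h=2, bucket 2 nonempty → append to chain.
Insert 767: h=2, bucket 2 nonempty → append to chain.
Insert 182: h=2, bucket 2 nonempty → append to chain.
Insert 803: h=2, bucket 2 nonempty → append to chain.
Insert 324: h=3, bucket 3 empty → new chain.
Final buckets:
0: -
1: -
2: 227 -> 893 -> 767 -> 182 -> 803
3: 324
4: -
5: -
6: -
7: -
8: -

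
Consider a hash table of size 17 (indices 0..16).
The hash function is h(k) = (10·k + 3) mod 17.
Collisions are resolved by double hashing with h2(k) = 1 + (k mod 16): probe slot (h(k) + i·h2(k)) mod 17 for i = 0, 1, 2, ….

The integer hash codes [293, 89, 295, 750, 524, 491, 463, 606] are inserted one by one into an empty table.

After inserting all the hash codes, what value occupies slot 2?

293: h=9 -> slot 9
89: h=9, h2=10, probe 9,2 -> slot 2
295: h=12 -> slot 12
750: h=6 -> slot 6
524: h=7 -> slot 7
491: h=0 -> slot 0
463: h=9, h2=16, probe 9,8 -> slot 8
606: h=11 -> slot 11
Table: [491, ., 89, ., ., ., 750, 524, 463, 293, ., 606, 295, ., ., ., .]

89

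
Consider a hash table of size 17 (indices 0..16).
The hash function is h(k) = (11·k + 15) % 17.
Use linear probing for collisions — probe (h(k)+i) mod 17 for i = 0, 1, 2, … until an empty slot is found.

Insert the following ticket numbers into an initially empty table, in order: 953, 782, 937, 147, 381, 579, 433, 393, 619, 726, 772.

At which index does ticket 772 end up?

12

Insert 953: h=9, slot 9 empty -> index 9.
Insert 782: h=15, slot 15 empty -> index 15.
Insert 937: h=3, slot 3 empty -> index 3.
Insert 147: h=0, slot 0 empty -> index 0.
Insert 381: h=7, slot 7 empty -> index 7.
Insert 579: h=9, slot 9 occupied -> index 10.
Insert 433: h=1, slot 1 empty -> index 1.
Insert 393: h=3, slot 3 occupied -> index 4.
Insert 619: h=7, slot 7 occupied -> index 8.
Insert 726: h=11, slot 11 empty -> index 11.
Insert 772: h=7, slots 7,8,9,10,11 occupied -> index 12.
Table: [147, 433, ∅, 937, 393, ∅, ∅, 381, 619, 953, 579, 726, 772, ∅, ∅, 782, ∅]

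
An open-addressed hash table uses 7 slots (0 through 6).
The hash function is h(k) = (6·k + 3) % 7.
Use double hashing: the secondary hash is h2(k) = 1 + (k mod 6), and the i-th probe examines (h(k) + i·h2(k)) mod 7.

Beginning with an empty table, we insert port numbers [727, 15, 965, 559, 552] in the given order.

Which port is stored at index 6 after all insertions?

559

727: h=4 → slot 4
15: h=2 → slot 2
965: h=4, h2=6, probe 4,3 → slot 3
559: h=4, h2=2, probe 4,6 → slot 6
552: h=4, h2=1, probe 4,5 → slot 5
Table: [∅, ∅, 15, 965, 727, 552, 559]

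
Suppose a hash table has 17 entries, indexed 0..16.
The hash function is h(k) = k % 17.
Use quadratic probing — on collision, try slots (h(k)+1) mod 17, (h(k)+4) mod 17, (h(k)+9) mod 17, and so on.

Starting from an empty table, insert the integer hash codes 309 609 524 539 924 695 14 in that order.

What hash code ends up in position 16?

Insert 309: h=3, slot 3 empty => index 3.
Insert 609: h=14, slot 14 empty => index 14.
Insert 524: h=14, slot 14 occupied => index 15.
Insert 539: h=12, slot 12 empty => index 12.
Insert 924: h=6, slot 6 empty => index 6.
Insert 695: h=15, slot 15 occupied => index 16.
Insert 14: h=14, slots 14,15 occupied => index 1.
Table: [., 14, ., 309, ., ., 924, ., ., ., ., ., 539, ., 609, 524, 695]

695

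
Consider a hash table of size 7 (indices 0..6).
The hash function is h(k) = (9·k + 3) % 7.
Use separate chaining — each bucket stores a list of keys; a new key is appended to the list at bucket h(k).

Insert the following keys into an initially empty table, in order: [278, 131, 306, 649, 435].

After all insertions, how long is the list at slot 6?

4

Insert 278: h=6, bucket 6 empty -> new chain.
Insert 131: h=6, bucket 6 nonempty -> append to chain.
Insert 306: h=6, bucket 6 nonempty -> append to chain.
Insert 649: h=6, bucket 6 nonempty -> append to chain.
Insert 435: h=5, bucket 5 empty -> new chain.
Final buckets:
0: —
1: —
2: —
3: —
4: —
5: 435
6: 278 -> 131 -> 306 -> 649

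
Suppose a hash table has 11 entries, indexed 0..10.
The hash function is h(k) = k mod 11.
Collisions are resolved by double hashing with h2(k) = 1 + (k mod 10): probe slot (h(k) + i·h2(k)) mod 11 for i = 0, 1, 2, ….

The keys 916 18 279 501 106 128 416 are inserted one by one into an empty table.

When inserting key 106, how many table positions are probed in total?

916: h=3 -> slot 3
18: h=7 -> slot 7
279: h=4 -> slot 4
501: h=6 -> slot 6
106: h=7, h2=7, probe 7,3,10 -> slot 10
128: h=7, h2=9, probe 7,5 -> slot 5
416: h=9 -> slot 9
Table: [_, _, _, 916, 279, 128, 501, 18, _, 416, 106]

3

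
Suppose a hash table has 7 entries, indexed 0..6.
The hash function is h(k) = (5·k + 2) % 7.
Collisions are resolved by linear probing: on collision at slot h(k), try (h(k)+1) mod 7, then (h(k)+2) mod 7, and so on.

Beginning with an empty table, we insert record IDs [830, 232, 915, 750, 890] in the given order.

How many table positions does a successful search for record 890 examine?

Insert 830: h=1, slot 1 empty -> index 1.
Insert 232: h=0, slot 0 empty -> index 0.
Insert 915: h=6, slot 6 empty -> index 6.
Insert 750: h=0, slots 0,1 occupied -> index 2.
Insert 890: h=0, slots 0,1,2 occupied -> index 3.
Table: [232, 830, 750, 890, -, -, 915]
Lookup 890: h=0, probe 0,1,2,3 → found at 3.

4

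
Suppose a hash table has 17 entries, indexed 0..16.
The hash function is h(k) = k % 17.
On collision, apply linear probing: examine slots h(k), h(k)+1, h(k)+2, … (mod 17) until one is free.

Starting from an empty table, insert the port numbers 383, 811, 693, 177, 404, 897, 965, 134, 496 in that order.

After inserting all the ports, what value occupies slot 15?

Insert 383: h=9, slot 9 empty → index 9.
Insert 811: h=12, slot 12 empty → index 12.
Insert 693: h=13, slot 13 empty → index 13.
Insert 177: h=7, slot 7 empty → index 7.
Insert 404: h=13, slot 13 occupied → index 14.
Insert 897: h=13, slots 13,14 occupied → index 15.
Insert 965: h=13, slots 13,14,15 occupied → index 16.
Insert 134: h=15, slots 15,16 occupied → index 0.
Insert 496: h=3, slot 3 empty → index 3.
Table: [134, ., ., 496, ., ., ., 177, ., 383, ., ., 811, 693, 404, 897, 965]

897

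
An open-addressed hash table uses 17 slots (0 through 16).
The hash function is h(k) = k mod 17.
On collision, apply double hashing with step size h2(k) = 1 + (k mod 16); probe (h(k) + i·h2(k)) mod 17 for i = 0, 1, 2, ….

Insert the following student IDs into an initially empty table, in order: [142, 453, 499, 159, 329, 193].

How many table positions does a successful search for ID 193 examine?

142: h=6 => slot 6
453: h=11 => slot 11
499: h=6, h2=4, probe 6,10 => slot 10
159: h=6, h2=16, probe 6,5 => slot 5
329: h=6, h2=10, probe 6,16 => slot 16
193: h=6, h2=2, probe 6,8 => slot 8
Table: [_, _, _, _, _, 159, 142, _, 193, _, 499, 453, _, _, _, _, 329]
Lookup 193: h=6, h2=2, probe 6,8 → found at 8.

2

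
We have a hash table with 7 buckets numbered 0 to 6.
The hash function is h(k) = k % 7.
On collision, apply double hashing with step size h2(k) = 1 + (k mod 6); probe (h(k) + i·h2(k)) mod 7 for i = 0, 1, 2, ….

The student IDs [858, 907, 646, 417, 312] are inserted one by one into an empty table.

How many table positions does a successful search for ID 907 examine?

2

Insert 858: h=4, slot 4 empty => index 4.
Insert 907: h=4, h2=2, slot 4 occupied => index 6.
Insert 646: h=2, slot 2 empty => index 2.
Insert 417: h=4, h2=4, slot 4 occupied => index 1.
Insert 312: h=4, h2=1, slot 4 occupied => index 5.
Table: [-, 417, 646, -, 858, 312, 907]
Lookup 907: h=4, h2=2, probe 4,6 → found at 6.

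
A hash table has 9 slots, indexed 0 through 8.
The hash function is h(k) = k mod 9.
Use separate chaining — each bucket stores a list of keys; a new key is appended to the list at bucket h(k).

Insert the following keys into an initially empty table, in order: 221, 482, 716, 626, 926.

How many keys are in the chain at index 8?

1

Insert 221: h=5, bucket 5 empty → new chain.
Insert 482: h=5, bucket 5 nonempty → append to chain.
Insert 716: h=5, bucket 5 nonempty → append to chain.
Insert 626: h=5, bucket 5 nonempty → append to chain.
Insert 926: h=8, bucket 8 empty → new chain.
Final buckets:
0: ∅
1: ∅
2: ∅
3: ∅
4: ∅
5: 221 -> 482 -> 716 -> 626
6: ∅
7: ∅
8: 926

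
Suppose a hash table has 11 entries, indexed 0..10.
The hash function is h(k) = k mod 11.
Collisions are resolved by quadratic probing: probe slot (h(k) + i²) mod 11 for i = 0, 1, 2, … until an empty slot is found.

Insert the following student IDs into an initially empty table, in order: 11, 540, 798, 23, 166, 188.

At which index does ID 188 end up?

Insert 11: h=0, slot 0 empty => index 0.
Insert 540: h=1, slot 1 empty => index 1.
Insert 798: h=6, slot 6 empty => index 6.
Insert 23: h=1, slot 1 occupied => index 2.
Insert 166: h=1, slots 1,2 occupied => index 5.
Insert 188: h=1, slots 1,2,5 occupied => index 10.
Table: [11, 540, 23, ∅, ∅, 166, 798, ∅, ∅, ∅, 188]

10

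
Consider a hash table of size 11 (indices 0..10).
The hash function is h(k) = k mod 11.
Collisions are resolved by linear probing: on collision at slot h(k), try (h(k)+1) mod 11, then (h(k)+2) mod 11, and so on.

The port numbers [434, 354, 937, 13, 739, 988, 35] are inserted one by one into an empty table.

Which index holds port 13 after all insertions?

4

434: h=5 → slot 5
354: h=2 → slot 2
937: h=2, probe 2,3 → slot 3
13: h=2, probe 2,3,4 → slot 4
739: h=2, probe 2,3,4,5,6 → slot 6
988: h=9 → slot 9
35: h=2, probe 2,3,4,5,6,7 → slot 7
Table: [-, -, 354, 937, 13, 434, 739, 35, -, 988, -]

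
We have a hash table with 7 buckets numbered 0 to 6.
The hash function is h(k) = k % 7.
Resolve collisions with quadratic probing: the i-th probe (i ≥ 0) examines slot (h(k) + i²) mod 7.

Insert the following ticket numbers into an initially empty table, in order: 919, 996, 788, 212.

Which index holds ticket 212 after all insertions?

Insert 919: h=2, slot 2 empty -> index 2.
Insert 996: h=2, slot 2 occupied -> index 3.
Insert 788: h=4, slot 4 empty -> index 4.
Insert 212: h=2, slots 2,3 occupied -> index 6.
Table: [∅, ∅, 919, 996, 788, ∅, 212]

6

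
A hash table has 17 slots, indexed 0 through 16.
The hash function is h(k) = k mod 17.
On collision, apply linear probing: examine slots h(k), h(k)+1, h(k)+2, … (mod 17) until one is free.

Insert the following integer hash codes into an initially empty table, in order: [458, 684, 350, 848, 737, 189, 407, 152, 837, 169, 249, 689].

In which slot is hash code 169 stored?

3

Insert 458: h=16, slot 16 empty -> index 16.
Insert 684: h=4, slot 4 empty -> index 4.
Insert 350: h=10, slot 10 empty -> index 10.
Insert 848: h=15, slot 15 empty -> index 15.
Insert 737: h=6, slot 6 empty -> index 6.
Insert 189: h=2, slot 2 empty -> index 2.
Insert 407: h=16, slot 16 occupied -> index 0.
Insert 152: h=16, slots 16,0 occupied -> index 1.
Insert 837: h=4, slot 4 occupied -> index 5.
Insert 169: h=16, slots 16,0,1,2 occupied -> index 3.
Insert 249: h=11, slot 11 empty -> index 11.
Insert 689: h=9, slot 9 empty -> index 9.
Table: [407, 152, 189, 169, 684, 837, 737, -, -, 689, 350, 249, -, -, -, 848, 458]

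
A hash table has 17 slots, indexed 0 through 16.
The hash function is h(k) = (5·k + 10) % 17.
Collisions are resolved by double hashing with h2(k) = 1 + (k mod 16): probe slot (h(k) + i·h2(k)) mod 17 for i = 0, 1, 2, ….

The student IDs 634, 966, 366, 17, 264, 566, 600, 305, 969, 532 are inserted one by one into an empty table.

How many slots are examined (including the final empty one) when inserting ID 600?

634 hashes to 1; slot 1 is free => place at 1.
966 hashes to 12; slot 12 is free => place at 12.
366 hashes to 4; slot 4 is free => place at 4.
17 hashes to 10; slot 10 is free => place at 10.
264 hashes to 4, h2=9; 4 taken => place at 13.
566 hashes to 1, h2=7; 1 taken => place at 8.
600 hashes to 1, h2=9; 1,10 taken => place at 2.
305 hashes to 5; slot 5 is free => place at 5.
969 hashes to 10, h2=10; 10 taken => place at 3.
532 hashes to 1, h2=5; 1 taken => place at 6.
Table: [-, 634, 600, 969, 366, 305, 532, -, 566, -, 17, -, 966, 264, -, -, -]

3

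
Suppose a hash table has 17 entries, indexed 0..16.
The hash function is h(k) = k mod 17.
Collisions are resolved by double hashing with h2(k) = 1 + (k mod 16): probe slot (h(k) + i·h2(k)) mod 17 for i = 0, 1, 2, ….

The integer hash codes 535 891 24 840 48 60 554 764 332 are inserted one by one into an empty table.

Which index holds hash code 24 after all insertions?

535 hashes to 8; slot 8 is free → place at 8.
891 hashes to 7; slot 7 is free → place at 7.
24 hashes to 7, h2=9; 7 taken → place at 16.
840 hashes to 7, h2=9; 7,16,8 taken → place at 0.
48 hashes to 14; slot 14 is free → place at 14.
60 hashes to 9; slot 9 is free → place at 9.
554 hashes to 10; slot 10 is free → place at 10.
764 hashes to 16, h2=13; 16 taken → place at 12.
332 hashes to 9, h2=13; 9 taken → place at 5.
Table: [840, ., ., ., ., 332, ., 891, 535, 60, 554, ., 764, ., 48, ., 24]

16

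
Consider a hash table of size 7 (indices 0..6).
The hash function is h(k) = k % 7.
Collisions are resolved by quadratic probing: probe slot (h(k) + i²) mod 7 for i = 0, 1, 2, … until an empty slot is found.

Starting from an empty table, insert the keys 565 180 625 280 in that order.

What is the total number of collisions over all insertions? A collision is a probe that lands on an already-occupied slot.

1

565: h=5 → slot 5
180: h=5, probe 5,6 → slot 6
625: h=2 → slot 2
280: h=0 → slot 0
Table: [280, -, 625, -, -, 565, 180]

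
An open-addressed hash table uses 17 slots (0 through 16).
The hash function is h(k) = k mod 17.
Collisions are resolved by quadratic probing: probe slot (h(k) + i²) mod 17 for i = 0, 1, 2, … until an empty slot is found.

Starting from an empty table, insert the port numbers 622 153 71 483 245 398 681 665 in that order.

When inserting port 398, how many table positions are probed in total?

622 hashes to 10; slot 10 is free => place at 10.
153 hashes to 0; slot 0 is free => place at 0.
71 hashes to 3; slot 3 is free => place at 3.
483 hashes to 7; slot 7 is free => place at 7.
245 hashes to 7; 7 taken => place at 8.
398 hashes to 7; 7,8 taken => place at 11.
681 hashes to 1; slot 1 is free => place at 1.
665 hashes to 2; slot 2 is free => place at 2.
Table: [153, 681, 665, 71, _, _, _, 483, 245, _, 622, 398, _, _, _, _, _]

3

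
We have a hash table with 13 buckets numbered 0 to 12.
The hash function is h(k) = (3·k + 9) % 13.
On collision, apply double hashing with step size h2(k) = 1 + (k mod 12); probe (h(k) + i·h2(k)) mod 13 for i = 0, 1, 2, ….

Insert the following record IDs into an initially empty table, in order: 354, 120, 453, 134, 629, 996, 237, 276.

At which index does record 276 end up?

9

354: h=5 => slot 5
120: h=5, h2=1, probe 5,6 => slot 6
453: h=3 => slot 3
134: h=8 => slot 8
629: h=11 => slot 11
996: h=7 => slot 7
237: h=5, h2=10, probe 5,2 => slot 2
276: h=5, h2=1, probe 5,6,7,8,9 => slot 9
Table: [., ., 237, 453, ., 354, 120, 996, 134, 276, ., 629, .]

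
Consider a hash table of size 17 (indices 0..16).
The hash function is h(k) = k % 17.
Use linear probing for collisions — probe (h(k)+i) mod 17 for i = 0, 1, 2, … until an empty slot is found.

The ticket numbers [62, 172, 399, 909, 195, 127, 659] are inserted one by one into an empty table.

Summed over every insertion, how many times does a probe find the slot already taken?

Insert 62: h=11, slot 11 empty => index 11.
Insert 172: h=2, slot 2 empty => index 2.
Insert 399: h=8, slot 8 empty => index 8.
Insert 909: h=8, slot 8 occupied => index 9.
Insert 195: h=8, slots 8,9 occupied => index 10.
Insert 127: h=8, slots 8,9,10,11 occupied => index 12.
Insert 659: h=13, slot 13 empty => index 13.
Table: [., ., 172, ., ., ., ., ., 399, 909, 195, 62, 127, 659, ., ., .]

7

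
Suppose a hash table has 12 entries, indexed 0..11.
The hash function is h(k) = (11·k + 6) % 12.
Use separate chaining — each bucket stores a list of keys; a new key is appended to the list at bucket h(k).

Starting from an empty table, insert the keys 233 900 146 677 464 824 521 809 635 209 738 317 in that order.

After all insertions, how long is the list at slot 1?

6

233 → bucket 1
900 → bucket 6
146 → bucket 4
677 → bucket 1 (collision)
464 → bucket 10
824 → bucket 10 (collision)
521 → bucket 1 (collision)
809 → bucket 1 (collision)
635 → bucket 7
209 → bucket 1 (collision)
738 → bucket 0
317 → bucket 1 (collision)
Final buckets:
0: 738
1: 233 -> 677 -> 521 -> 809 -> 209 -> 317
2: —
3: —
4: 146
5: —
6: 900
7: 635
8: —
9: —
10: 464 -> 824
11: —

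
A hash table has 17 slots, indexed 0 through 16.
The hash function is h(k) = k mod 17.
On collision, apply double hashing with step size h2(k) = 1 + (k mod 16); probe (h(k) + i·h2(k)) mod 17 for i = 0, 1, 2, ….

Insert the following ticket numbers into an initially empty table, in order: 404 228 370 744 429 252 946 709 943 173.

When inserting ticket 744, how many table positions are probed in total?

2

404 hashes to 13; slot 13 is free -> place at 13.
228 hashes to 7; slot 7 is free -> place at 7.
370 hashes to 13, h2=3; 13 taken -> place at 16.
744 hashes to 13, h2=9; 13 taken -> place at 5.
429 hashes to 4; slot 4 is free -> place at 4.
252 hashes to 14; slot 14 is free -> place at 14.
946 hashes to 11; slot 11 is free -> place at 11.
709 hashes to 12; slot 12 is free -> place at 12.
943 hashes to 8; slot 8 is free -> place at 8.
173 hashes to 3; slot 3 is free -> place at 3.
Table: [_, _, _, 173, 429, 744, _, 228, 943, _, _, 946, 709, 404, 252, _, 370]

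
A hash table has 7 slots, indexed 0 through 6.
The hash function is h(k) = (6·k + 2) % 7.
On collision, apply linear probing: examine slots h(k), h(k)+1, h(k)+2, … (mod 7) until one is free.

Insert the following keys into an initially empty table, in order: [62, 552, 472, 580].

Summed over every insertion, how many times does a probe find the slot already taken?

3

Insert 62: h=3, slot 3 empty -> index 3.
Insert 552: h=3, slot 3 occupied -> index 4.
Insert 472: h=6, slot 6 empty -> index 6.
Insert 580: h=3, slots 3,4 occupied -> index 5.
Table: [—, —, —, 62, 552, 580, 472]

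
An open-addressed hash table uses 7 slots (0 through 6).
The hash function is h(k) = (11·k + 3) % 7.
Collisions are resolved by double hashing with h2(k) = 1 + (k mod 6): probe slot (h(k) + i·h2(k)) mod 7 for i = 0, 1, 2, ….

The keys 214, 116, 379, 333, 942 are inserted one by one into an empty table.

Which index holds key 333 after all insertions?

2

214 hashes to 5; slot 5 is free => place at 5.
116 hashes to 5, h2=3; 5 taken => place at 1.
379 hashes to 0; slot 0 is free => place at 0.
333 hashes to 5, h2=4; 5 taken => place at 2.
942 hashes to 5, h2=1; 5 taken => place at 6.
Table: [379, 116, 333, -, -, 214, 942]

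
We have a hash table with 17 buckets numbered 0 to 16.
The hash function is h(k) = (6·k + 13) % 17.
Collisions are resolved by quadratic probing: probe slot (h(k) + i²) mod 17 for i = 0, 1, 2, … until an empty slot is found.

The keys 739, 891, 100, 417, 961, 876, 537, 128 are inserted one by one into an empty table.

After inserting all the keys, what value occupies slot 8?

128

739 hashes to 10; slot 10 is free => place at 10.
891 hashes to 4; slot 4 is free => place at 4.
100 hashes to 1; slot 1 is free => place at 1.
417 hashes to 16; slot 16 is free => place at 16.
961 hashes to 16; 16 taken => place at 0.
876 hashes to 16; 16,0 taken => place at 3.
537 hashes to 5; slot 5 is free => place at 5.
128 hashes to 16; 16,0,3 taken => place at 8.
Table: [961, 100, ., 876, 891, 537, ., ., 128, ., 739, ., ., ., ., ., 417]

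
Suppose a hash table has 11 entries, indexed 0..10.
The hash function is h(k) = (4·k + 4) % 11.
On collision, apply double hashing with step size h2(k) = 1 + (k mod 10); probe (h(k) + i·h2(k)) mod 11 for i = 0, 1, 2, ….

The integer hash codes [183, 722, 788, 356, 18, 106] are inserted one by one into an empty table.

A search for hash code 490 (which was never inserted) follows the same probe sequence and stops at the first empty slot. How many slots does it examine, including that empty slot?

2

Insert 183: h=10, slot 10 empty -> index 10.
Insert 722: h=10, h2=3, slot 10 occupied -> index 2.
Insert 788: h=10, h2=9, slot 10 occupied -> index 8.
Insert 356: h=9, slot 9 empty -> index 9.
Insert 18: h=10, h2=9, slots 10,8 occupied -> index 6.
Insert 106: h=10, h2=7, slots 10,6,2,9 occupied -> index 5.
Table: [., ., 722, ., ., 106, 18, ., 788, 356, 183]
Lookup 490: h=6, h2=1, probe 6,7 → slot 7 empty, not found.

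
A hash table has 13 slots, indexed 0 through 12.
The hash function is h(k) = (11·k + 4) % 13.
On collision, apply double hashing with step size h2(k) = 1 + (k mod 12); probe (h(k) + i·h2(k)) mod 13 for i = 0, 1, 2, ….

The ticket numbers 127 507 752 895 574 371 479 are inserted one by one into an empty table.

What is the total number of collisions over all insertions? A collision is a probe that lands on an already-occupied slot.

Insert 127: h=10, slot 10 empty → index 10.
Insert 507: h=4, slot 4 empty → index 4.
Insert 752: h=8, slot 8 empty → index 8.
Insert 895: h=8, h2=8, slot 8 occupied → index 3.
Insert 574: h=0, slot 0 empty → index 0.
Insert 371: h=3, h2=12, slot 3 occupied → index 2.
Insert 479: h=8, h2=12, slot 8 occupied → index 7.
Table: [574, —, 371, 895, 507, —, —, 479, 752, —, 127, —, —]

3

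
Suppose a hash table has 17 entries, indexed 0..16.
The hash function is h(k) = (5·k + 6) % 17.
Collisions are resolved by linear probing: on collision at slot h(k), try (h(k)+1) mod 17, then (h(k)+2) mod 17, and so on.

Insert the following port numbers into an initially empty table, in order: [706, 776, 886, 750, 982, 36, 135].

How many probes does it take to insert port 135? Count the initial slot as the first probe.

706: h=0 => slot 0
776: h=10 => slot 10
886: h=16 => slot 16
750: h=16, probe 16,0,1 => slot 1
982: h=3 => slot 3
36: h=16, probe 16,0,1,2 => slot 2
135: h=1, probe 1,2,3,4 => slot 4
Table: [706, 750, 36, 982, 135, ., ., ., ., ., 776, ., ., ., ., ., 886]

4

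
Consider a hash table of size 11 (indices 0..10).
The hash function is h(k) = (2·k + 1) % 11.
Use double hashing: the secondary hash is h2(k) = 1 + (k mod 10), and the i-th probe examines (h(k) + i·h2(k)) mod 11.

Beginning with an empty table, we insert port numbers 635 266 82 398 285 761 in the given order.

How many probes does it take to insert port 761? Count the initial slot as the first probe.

635 hashes to 6; slot 6 is free -> place at 6.
266 hashes to 5; slot 5 is free -> place at 5.
82 hashes to 0; slot 0 is free -> place at 0.
398 hashes to 5, h2=9; 5 taken -> place at 3.
285 hashes to 10; slot 10 is free -> place at 10.
761 hashes to 5, h2=2; 5 taken -> place at 7.
Table: [82, _, _, 398, _, 266, 635, 761, _, _, 285]

2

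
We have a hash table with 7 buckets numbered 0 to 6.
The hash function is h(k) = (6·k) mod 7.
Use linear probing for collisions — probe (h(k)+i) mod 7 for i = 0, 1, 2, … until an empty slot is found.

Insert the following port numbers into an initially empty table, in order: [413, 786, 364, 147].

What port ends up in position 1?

364

413: h=0 => slot 0
786: h=5 => slot 5
364: h=0, probe 0,1 => slot 1
147: h=0, probe 0,1,2 => slot 2
Table: [413, 364, 147, ∅, ∅, 786, ∅]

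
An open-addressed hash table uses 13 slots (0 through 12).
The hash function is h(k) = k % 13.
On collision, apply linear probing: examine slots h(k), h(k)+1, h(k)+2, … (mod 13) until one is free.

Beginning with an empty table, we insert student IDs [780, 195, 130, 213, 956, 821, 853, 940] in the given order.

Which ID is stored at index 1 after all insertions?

195

Insert 780: h=0, slot 0 empty => index 0.
Insert 195: h=0, slot 0 occupied => index 1.
Insert 130: h=0, slots 0,1 occupied => index 2.
Insert 213: h=5, slot 5 empty => index 5.
Insert 956: h=7, slot 7 empty => index 7.
Insert 821: h=2, slot 2 occupied => index 3.
Insert 853: h=8, slot 8 empty => index 8.
Insert 940: h=4, slot 4 empty => index 4.
Table: [780, 195, 130, 821, 940, 213, ., 956, 853, ., ., ., .]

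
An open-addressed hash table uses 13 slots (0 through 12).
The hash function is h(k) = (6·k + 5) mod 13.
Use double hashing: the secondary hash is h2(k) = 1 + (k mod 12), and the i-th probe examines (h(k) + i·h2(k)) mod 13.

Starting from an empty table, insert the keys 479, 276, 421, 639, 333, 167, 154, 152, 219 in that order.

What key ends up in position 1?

333

479: h=6 → slot 6
276: h=10 → slot 10
421: h=9 → slot 9
639: h=4 → slot 4
333: h=1 → slot 1
167: h=6, h2=12, probe 6,5 → slot 5
154: h=6, h2=11, probe 6,4,2 → slot 2
152: h=7 → slot 7
219: h=6, h2=4, probe 6,10,1,5,9,0 → slot 0
Table: [219, 333, 154, ∅, 639, 167, 479, 152, ∅, 421, 276, ∅, ∅]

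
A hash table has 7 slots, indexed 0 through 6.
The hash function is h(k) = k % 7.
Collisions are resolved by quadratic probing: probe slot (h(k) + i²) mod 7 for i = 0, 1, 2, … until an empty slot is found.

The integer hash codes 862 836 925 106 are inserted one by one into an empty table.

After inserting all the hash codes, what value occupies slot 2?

925

862 hashes to 1; slot 1 is free => place at 1.
836 hashes to 3; slot 3 is free => place at 3.
925 hashes to 1; 1 taken => place at 2.
106 hashes to 1; 1,2 taken => place at 5.
Table: [∅, 862, 925, 836, ∅, 106, ∅]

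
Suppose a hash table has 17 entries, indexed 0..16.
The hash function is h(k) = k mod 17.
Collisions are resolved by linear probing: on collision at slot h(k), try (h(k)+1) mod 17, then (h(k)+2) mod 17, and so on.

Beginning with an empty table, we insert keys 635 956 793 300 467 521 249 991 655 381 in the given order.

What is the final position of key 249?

635: h=6 -> slot 6
956: h=4 -> slot 4
793: h=11 -> slot 11
300: h=11, probe 11,12 -> slot 12
467: h=8 -> slot 8
521: h=11, probe 11,12,13 -> slot 13
249: h=11, probe 11,12,13,14 -> slot 14
991: h=5 -> slot 5
655: h=9 -> slot 9
381: h=7 -> slot 7
Table: [-, -, -, -, 956, 991, 635, 381, 467, 655, -, 793, 300, 521, 249, -, -]

14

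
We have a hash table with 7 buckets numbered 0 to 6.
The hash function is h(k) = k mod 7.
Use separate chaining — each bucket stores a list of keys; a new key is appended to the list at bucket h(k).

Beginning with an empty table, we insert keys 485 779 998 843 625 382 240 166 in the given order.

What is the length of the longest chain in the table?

485 -> bucket 2
779 -> bucket 2 (collision)
998 -> bucket 4
843 -> bucket 3
625 -> bucket 2 (collision)
382 -> bucket 4 (collision)
240 -> bucket 2 (collision)
166 -> bucket 5
Final buckets:
0: —
1: —
2: 485 -> 779 -> 625 -> 240
3: 843
4: 998 -> 382
5: 166
6: —

4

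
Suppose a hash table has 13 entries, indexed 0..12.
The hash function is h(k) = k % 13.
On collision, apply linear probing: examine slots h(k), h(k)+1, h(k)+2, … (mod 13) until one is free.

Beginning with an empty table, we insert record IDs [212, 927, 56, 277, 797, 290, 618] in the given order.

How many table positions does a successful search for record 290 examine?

6

212: h=4 → slot 4
927: h=4, probe 4,5 → slot 5
56: h=4, probe 4,5,6 → slot 6
277: h=4, probe 4,5,6,7 → slot 7
797: h=4, probe 4,5,6,7,8 → slot 8
290: h=4, probe 4,5,6,7,8,9 → slot 9
618: h=7, probe 7,8,9,10 → slot 10
Table: [_, _, _, _, 212, 927, 56, 277, 797, 290, 618, _, _]
Lookup 290: h=4, probe 4,5,6,7,8,9 → found at 9.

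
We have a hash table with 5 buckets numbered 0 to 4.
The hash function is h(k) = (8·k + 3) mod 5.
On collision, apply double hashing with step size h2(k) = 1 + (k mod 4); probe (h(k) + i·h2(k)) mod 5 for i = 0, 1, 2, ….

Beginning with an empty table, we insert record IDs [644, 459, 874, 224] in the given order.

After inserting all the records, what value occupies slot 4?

644: h=0 → slot 0
459: h=0, h2=4, probe 0,4 → slot 4
874: h=0, h2=3, probe 0,3 → slot 3
224: h=0, h2=1, probe 0,1 → slot 1
Table: [644, 224, _, 874, 459]

459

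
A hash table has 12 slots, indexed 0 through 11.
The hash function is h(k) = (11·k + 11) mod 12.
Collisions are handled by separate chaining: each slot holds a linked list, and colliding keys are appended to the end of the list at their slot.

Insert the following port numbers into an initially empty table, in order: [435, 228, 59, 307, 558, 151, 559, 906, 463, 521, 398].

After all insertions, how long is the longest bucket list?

435 -> bucket 8
228 -> bucket 11
59 -> bucket 0
307 -> bucket 4
558 -> bucket 5
151 -> bucket 4 (collision)
559 -> bucket 4 (collision)
906 -> bucket 5 (collision)
463 -> bucket 4 (collision)
521 -> bucket 6
398 -> bucket 9
Final buckets:
0: 59
1: _
2: _
3: _
4: 307 -> 151 -> 559 -> 463
5: 558 -> 906
6: 521
7: _
8: 435
9: 398
10: _
11: 228

4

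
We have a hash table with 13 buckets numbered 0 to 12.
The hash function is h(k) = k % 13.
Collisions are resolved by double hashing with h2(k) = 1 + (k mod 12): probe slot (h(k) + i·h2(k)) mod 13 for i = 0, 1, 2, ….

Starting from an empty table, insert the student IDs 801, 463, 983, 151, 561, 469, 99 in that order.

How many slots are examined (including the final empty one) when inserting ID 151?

Insert 801: h=8, slot 8 empty -> index 8.
Insert 463: h=8, h2=8, slot 8 occupied -> index 3.
Insert 983: h=8, h2=12, slot 8 occupied -> index 7.
Insert 151: h=8, h2=8, slots 8,3 occupied -> index 11.
Insert 561: h=2, slot 2 empty -> index 2.
Insert 469: h=1, slot 1 empty -> index 1.
Insert 99: h=8, h2=4, slot 8 occupied -> index 12.
Table: [—, 469, 561, 463, —, —, —, 983, 801, —, —, 151, 99]

3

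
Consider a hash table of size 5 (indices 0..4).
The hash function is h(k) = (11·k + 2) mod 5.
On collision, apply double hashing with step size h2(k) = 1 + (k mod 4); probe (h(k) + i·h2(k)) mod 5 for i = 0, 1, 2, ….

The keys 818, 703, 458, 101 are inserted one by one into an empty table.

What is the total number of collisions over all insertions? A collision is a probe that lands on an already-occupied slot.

818: h=0 -> slot 0
703: h=0, h2=4, probe 0,4 -> slot 4
458: h=0, h2=3, probe 0,3 -> slot 3
101: h=3, h2=2, probe 3,0,2 -> slot 2
Table: [818, ∅, 101, 458, 703]

4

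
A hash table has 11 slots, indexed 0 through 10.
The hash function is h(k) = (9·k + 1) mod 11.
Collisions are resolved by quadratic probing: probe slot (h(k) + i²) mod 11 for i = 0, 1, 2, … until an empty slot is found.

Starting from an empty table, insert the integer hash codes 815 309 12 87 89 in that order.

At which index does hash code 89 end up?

8

815: h=10 => slot 10
309: h=10, probe 10,0 => slot 0
12: h=10, probe 10,0,3 => slot 3
87: h=3, probe 3,4 => slot 4
89: h=10, probe 10,0,3,8 => slot 8
Table: [309, ∅, ∅, 12, 87, ∅, ∅, ∅, 89, ∅, 815]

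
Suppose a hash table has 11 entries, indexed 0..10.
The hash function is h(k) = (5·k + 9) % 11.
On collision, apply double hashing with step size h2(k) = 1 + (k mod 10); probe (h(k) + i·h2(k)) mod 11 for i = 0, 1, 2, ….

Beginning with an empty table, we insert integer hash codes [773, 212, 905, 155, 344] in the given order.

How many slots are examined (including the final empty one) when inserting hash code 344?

Insert 773: h=2, slot 2 empty => index 2.
Insert 212: h=2, h2=3, slot 2 occupied => index 5.
Insert 905: h=2, h2=6, slot 2 occupied => index 8.
Insert 155: h=3, slot 3 empty => index 3.
Insert 344: h=2, h2=5, slot 2 occupied => index 7.
Table: [-, -, 773, 155, -, 212, -, 344, 905, -, -]

2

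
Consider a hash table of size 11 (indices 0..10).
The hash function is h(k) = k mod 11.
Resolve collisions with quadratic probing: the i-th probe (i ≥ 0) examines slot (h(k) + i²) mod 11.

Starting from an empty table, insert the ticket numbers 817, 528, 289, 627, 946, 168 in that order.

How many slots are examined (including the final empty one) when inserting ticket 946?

4

817 hashes to 3; slot 3 is free => place at 3.
528 hashes to 0; slot 0 is free => place at 0.
289 hashes to 3; 3 taken => place at 4.
627 hashes to 0; 0 taken => place at 1.
946 hashes to 0; 0,1,4 taken => place at 9.
168 hashes to 3; 3,4 taken => place at 7.
Table: [528, 627, —, 817, 289, —, —, 168, —, 946, —]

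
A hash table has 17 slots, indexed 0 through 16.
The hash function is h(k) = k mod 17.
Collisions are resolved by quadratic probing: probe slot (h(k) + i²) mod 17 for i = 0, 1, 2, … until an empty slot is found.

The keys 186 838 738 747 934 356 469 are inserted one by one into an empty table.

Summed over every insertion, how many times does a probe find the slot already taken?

Insert 186: h=16, slot 16 empty -> index 16.
Insert 838: h=5, slot 5 empty -> index 5.
Insert 738: h=7, slot 7 empty -> index 7.
Insert 747: h=16, slot 16 occupied -> index 0.
Insert 934: h=16, slots 16,0 occupied -> index 3.
Insert 356: h=16, slots 16,0,3 occupied -> index 8.
Insert 469: h=10, slot 10 empty -> index 10.
Table: [747, ∅, ∅, 934, ∅, 838, ∅, 738, 356, ∅, 469, ∅, ∅, ∅, ∅, ∅, 186]

6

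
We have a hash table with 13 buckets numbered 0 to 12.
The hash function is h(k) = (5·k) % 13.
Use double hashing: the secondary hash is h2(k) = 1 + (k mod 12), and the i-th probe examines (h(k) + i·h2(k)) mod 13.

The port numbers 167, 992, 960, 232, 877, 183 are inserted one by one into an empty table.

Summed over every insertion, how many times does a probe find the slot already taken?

Insert 167: h=3, slot 3 empty → index 3.
Insert 992: h=7, slot 7 empty → index 7.
Insert 960: h=3, h2=1, slot 3 occupied → index 4.
Insert 232: h=3, h2=5, slot 3 occupied → index 8.
Insert 877: h=4, h2=2, slot 4 occupied → index 6.
Insert 183: h=5, slot 5 empty → index 5.
Table: [., ., ., 167, 960, 183, 877, 992, 232, ., ., ., .]

3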